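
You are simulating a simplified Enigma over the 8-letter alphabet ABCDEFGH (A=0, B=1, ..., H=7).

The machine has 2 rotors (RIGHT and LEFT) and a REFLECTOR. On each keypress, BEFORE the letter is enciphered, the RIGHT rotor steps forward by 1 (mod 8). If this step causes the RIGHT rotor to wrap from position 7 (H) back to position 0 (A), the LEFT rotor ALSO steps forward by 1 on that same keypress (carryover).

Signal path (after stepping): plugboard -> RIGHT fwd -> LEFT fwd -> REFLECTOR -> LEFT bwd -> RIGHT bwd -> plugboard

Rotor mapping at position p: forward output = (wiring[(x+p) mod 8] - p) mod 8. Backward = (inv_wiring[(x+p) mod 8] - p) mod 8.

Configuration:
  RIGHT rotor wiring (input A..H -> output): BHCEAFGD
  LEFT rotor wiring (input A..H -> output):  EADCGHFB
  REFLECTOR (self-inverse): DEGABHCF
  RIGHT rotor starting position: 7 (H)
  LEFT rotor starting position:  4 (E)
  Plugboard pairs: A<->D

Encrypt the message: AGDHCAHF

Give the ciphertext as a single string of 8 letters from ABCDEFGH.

Char 1 ('A'): step: R->0, L->5 (L advanced); A->plug->D->R->E->L->D->refl->A->L'->B->R'->A->plug->D
Char 2 ('G'): step: R->1, L=5; G->plug->G->R->C->L->E->refl->B->L'->H->R'->D->plug->A
Char 3 ('D'): step: R->2, L=5; D->plug->A->R->A->L->C->refl->G->L'->F->R'->H->plug->H
Char 4 ('H'): step: R->3, L=5; H->plug->H->R->H->L->B->refl->E->L'->C->R'->C->plug->C
Char 5 ('C'): step: R->4, L=5; C->plug->C->R->C->L->E->refl->B->L'->H->R'->D->plug->A
Char 6 ('A'): step: R->5, L=5; A->plug->D->R->E->L->D->refl->A->L'->B->R'->B->plug->B
Char 7 ('H'): step: R->6, L=5; H->plug->H->R->H->L->B->refl->E->L'->C->R'->G->plug->G
Char 8 ('F'): step: R->7, L=5; F->plug->F->R->B->L->A->refl->D->L'->E->R'->A->plug->D

Answer: DAHCABGD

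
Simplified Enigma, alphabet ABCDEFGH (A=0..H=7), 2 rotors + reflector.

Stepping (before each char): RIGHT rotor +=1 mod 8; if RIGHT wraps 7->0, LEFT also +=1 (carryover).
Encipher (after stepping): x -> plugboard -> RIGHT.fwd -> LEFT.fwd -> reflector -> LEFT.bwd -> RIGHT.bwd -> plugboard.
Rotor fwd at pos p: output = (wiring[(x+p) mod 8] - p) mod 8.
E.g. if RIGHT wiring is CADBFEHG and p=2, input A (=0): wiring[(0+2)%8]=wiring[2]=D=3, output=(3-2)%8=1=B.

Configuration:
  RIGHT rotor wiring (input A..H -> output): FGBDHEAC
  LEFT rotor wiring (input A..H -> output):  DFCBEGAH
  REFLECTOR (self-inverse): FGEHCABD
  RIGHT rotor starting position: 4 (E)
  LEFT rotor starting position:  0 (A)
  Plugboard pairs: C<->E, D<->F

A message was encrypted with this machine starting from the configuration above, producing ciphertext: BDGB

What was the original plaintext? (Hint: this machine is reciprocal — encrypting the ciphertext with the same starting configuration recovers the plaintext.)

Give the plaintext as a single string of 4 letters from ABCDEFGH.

Answer: ECAE

Derivation:
Char 1 ('B'): step: R->5, L=0; B->plug->B->R->D->L->B->refl->G->L'->F->R'->C->plug->E
Char 2 ('D'): step: R->6, L=0; D->plug->F->R->F->L->G->refl->B->L'->D->R'->E->plug->C
Char 3 ('G'): step: R->7, L=0; G->plug->G->R->F->L->G->refl->B->L'->D->R'->A->plug->A
Char 4 ('B'): step: R->0, L->1 (L advanced); B->plug->B->R->G->L->G->refl->B->L'->B->R'->C->plug->E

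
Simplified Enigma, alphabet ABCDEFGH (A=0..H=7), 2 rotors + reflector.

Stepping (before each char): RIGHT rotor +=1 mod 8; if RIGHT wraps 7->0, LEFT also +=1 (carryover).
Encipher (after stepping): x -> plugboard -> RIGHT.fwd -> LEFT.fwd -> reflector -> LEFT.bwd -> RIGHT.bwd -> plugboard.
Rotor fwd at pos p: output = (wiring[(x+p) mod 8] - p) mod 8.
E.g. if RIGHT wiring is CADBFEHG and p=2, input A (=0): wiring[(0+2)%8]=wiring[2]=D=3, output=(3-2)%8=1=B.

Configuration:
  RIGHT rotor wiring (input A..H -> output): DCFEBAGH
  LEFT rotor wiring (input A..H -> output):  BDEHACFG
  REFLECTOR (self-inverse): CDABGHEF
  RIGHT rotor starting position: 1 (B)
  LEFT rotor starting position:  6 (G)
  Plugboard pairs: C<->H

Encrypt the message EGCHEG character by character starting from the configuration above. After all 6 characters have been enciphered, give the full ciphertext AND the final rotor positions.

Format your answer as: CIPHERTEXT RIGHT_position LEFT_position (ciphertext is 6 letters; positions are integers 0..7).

Answer: HEDEDD 7 6

Derivation:
Char 1 ('E'): step: R->2, L=6; E->plug->E->R->E->L->G->refl->E->L'->H->R'->C->plug->H
Char 2 ('G'): step: R->3, L=6; G->plug->G->R->H->L->E->refl->G->L'->E->R'->E->plug->E
Char 3 ('C'): step: R->4, L=6; C->plug->H->R->A->L->H->refl->F->L'->D->R'->D->plug->D
Char 4 ('H'): step: R->5, L=6; H->plug->C->R->C->L->D->refl->B->L'->F->R'->E->plug->E
Char 5 ('E'): step: R->6, L=6; E->plug->E->R->H->L->E->refl->G->L'->E->R'->D->plug->D
Char 6 ('G'): step: R->7, L=6; G->plug->G->R->B->L->A->refl->C->L'->G->R'->D->plug->D
Final: ciphertext=HEDEDD, RIGHT=7, LEFT=6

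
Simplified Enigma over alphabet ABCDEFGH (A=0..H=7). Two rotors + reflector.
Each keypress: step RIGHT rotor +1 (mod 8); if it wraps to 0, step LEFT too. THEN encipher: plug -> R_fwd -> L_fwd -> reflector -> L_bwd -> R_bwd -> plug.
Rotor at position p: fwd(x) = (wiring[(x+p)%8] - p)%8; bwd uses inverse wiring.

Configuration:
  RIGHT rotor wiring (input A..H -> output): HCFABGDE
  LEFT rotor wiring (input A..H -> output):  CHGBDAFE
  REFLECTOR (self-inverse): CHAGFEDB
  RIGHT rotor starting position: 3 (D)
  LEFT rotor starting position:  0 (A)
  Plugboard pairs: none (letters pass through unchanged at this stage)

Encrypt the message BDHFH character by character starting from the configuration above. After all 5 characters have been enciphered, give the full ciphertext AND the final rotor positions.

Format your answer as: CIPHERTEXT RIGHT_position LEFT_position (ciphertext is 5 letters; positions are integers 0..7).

Char 1 ('B'): step: R->4, L=0; B->plug->B->R->C->L->G->refl->D->L'->E->R'->H->plug->H
Char 2 ('D'): step: R->5, L=0; D->plug->D->R->C->L->G->refl->D->L'->E->R'->H->plug->H
Char 3 ('H'): step: R->6, L=0; H->plug->H->R->A->L->C->refl->A->L'->F->R'->A->plug->A
Char 4 ('F'): step: R->7, L=0; F->plug->F->R->C->L->G->refl->D->L'->E->R'->H->plug->H
Char 5 ('H'): step: R->0, L->1 (L advanced); H->plug->H->R->E->L->H->refl->B->L'->H->R'->A->plug->A
Final: ciphertext=HHAHA, RIGHT=0, LEFT=1

Answer: HHAHA 0 1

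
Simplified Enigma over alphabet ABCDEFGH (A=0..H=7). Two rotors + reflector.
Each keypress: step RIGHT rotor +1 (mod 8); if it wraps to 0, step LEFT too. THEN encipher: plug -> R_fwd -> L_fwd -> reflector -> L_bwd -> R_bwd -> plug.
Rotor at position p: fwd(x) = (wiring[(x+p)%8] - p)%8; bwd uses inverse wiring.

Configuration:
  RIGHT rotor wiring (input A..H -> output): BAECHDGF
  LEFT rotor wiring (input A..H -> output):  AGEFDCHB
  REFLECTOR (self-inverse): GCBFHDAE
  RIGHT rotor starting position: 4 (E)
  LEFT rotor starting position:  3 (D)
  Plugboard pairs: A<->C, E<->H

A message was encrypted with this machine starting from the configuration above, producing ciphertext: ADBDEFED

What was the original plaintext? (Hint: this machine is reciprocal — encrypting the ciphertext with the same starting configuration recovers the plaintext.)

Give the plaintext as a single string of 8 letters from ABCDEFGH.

Answer: FAHFGCFE

Derivation:
Char 1 ('A'): step: R->5, L=3; A->plug->C->R->A->L->C->refl->B->L'->H->R'->F->plug->F
Char 2 ('D'): step: R->6, L=3; D->plug->D->R->C->L->H->refl->E->L'->D->R'->C->plug->A
Char 3 ('B'): step: R->7, L=3; B->plug->B->R->C->L->H->refl->E->L'->D->R'->E->plug->H
Char 4 ('D'): step: R->0, L->4 (L advanced); D->plug->D->R->C->L->D->refl->F->L'->D->R'->F->plug->F
Char 5 ('E'): step: R->1, L=4; E->plug->H->R->A->L->H->refl->E->L'->E->R'->G->plug->G
Char 6 ('F'): step: R->2, L=4; F->plug->F->R->D->L->F->refl->D->L'->C->R'->A->plug->C
Char 7 ('E'): step: R->3, L=4; E->plug->H->R->B->L->G->refl->A->L'->G->R'->F->plug->F
Char 8 ('D'): step: R->4, L=4; D->plug->D->R->B->L->G->refl->A->L'->G->R'->H->plug->E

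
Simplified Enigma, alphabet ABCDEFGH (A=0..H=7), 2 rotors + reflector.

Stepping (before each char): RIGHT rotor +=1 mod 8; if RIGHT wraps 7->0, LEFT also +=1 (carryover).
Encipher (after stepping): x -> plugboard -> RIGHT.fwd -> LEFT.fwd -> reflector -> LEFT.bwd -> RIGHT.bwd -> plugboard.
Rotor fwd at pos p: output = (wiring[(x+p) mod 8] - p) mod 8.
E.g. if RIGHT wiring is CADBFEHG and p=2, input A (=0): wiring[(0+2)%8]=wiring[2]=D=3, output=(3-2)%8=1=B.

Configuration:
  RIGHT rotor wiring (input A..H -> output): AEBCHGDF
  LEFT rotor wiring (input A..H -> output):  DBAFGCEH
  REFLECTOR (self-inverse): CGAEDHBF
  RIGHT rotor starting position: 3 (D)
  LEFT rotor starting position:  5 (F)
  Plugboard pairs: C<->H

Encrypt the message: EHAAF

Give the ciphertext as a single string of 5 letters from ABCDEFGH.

Answer: GAFDB

Derivation:
Char 1 ('E'): step: R->4, L=5; E->plug->E->R->E->L->E->refl->D->L'->F->R'->G->plug->G
Char 2 ('H'): step: R->5, L=5; H->plug->C->R->A->L->F->refl->H->L'->B->R'->A->plug->A
Char 3 ('A'): step: R->6, L=5; A->plug->A->R->F->L->D->refl->E->L'->E->R'->F->plug->F
Char 4 ('A'): step: R->7, L=5; A->plug->A->R->G->L->A->refl->C->L'->C->R'->D->plug->D
Char 5 ('F'): step: R->0, L->6 (L advanced); F->plug->F->R->G->L->A->refl->C->L'->E->R'->B->plug->B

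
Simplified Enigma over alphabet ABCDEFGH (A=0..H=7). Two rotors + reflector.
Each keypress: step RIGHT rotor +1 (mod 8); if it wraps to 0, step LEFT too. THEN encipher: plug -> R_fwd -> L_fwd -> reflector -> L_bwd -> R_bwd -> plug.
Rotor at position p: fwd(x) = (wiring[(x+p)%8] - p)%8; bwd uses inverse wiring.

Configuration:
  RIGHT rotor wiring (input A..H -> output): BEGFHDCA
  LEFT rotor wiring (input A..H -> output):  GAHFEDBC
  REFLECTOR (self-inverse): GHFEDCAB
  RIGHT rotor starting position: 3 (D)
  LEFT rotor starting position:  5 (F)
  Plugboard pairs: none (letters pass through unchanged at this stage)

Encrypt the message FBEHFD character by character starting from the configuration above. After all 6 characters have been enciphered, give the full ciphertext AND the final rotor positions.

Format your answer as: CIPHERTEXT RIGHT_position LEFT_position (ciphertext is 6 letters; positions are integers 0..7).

Answer: CHDDEE 1 6

Derivation:
Char 1 ('F'): step: R->4, L=5; F->plug->F->R->A->L->G->refl->A->L'->G->R'->C->plug->C
Char 2 ('B'): step: R->5, L=5; B->plug->B->R->F->L->C->refl->F->L'->C->R'->H->plug->H
Char 3 ('E'): step: R->6, L=5; E->plug->E->R->A->L->G->refl->A->L'->G->R'->D->plug->D
Char 4 ('H'): step: R->7, L=5; H->plug->H->R->D->L->B->refl->H->L'->H->R'->D->plug->D
Char 5 ('F'): step: R->0, L->6 (L advanced); F->plug->F->R->D->L->C->refl->F->L'->H->R'->E->plug->E
Char 6 ('D'): step: R->1, L=6; D->plug->D->R->G->L->G->refl->A->L'->C->R'->E->plug->E
Final: ciphertext=CHDDEE, RIGHT=1, LEFT=6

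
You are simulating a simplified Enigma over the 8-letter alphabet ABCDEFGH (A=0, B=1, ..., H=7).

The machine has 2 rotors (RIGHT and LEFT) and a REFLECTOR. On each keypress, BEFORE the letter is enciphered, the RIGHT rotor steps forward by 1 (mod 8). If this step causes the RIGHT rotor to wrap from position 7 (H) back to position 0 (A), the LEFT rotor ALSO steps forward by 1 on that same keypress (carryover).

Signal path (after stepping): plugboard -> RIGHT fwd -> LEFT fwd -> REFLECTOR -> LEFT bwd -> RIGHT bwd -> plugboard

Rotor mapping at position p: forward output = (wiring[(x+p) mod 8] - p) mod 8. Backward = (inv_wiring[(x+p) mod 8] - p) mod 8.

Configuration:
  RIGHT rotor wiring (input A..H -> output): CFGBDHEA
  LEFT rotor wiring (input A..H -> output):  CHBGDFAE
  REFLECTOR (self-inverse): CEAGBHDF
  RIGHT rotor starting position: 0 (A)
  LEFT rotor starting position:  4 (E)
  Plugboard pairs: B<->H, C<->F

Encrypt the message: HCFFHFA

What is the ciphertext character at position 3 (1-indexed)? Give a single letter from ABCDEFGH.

Char 1 ('H'): step: R->1, L=4; H->plug->B->R->F->L->D->refl->G->L'->E->R'->A->plug->A
Char 2 ('C'): step: R->2, L=4; C->plug->F->R->G->L->F->refl->H->L'->A->R'->G->plug->G
Char 3 ('F'): step: R->3, L=4; F->plug->C->R->E->L->G->refl->D->L'->F->R'->E->plug->E

E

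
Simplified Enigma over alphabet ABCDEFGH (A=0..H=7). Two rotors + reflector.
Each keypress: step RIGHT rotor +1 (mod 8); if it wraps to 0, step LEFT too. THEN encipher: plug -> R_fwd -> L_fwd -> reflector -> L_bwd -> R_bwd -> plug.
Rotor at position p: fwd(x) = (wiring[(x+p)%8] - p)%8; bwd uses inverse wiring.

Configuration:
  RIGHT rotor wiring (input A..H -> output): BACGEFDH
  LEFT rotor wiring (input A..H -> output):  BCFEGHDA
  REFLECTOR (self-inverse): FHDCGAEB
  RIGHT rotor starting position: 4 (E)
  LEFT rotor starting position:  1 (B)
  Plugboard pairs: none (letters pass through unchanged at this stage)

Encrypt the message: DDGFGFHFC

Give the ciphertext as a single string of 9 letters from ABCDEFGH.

Char 1 ('D'): step: R->5, L=1; D->plug->D->R->E->L->G->refl->E->L'->B->R'->G->plug->G
Char 2 ('D'): step: R->6, L=1; D->plug->D->R->C->L->D->refl->C->L'->F->R'->A->plug->A
Char 3 ('G'): step: R->7, L=1; G->plug->G->R->G->L->H->refl->B->L'->A->R'->A->plug->A
Char 4 ('F'): step: R->0, L->2 (L advanced); F->plug->F->R->F->L->G->refl->E->L'->C->R'->C->plug->C
Char 5 ('G'): step: R->1, L=2; G->plug->G->R->G->L->H->refl->B->L'->E->R'->E->plug->E
Char 6 ('F'): step: R->2, L=2; F->plug->F->R->F->L->G->refl->E->L'->C->R'->C->plug->C
Char 7 ('H'): step: R->3, L=2; H->plug->H->R->H->L->A->refl->F->L'->D->R'->A->plug->A
Char 8 ('F'): step: R->4, L=2; F->plug->F->R->E->L->B->refl->H->L'->G->R'->G->plug->G
Char 9 ('C'): step: R->5, L=2; C->plug->C->R->C->L->E->refl->G->L'->F->R'->F->plug->F

Answer: GAACECAGF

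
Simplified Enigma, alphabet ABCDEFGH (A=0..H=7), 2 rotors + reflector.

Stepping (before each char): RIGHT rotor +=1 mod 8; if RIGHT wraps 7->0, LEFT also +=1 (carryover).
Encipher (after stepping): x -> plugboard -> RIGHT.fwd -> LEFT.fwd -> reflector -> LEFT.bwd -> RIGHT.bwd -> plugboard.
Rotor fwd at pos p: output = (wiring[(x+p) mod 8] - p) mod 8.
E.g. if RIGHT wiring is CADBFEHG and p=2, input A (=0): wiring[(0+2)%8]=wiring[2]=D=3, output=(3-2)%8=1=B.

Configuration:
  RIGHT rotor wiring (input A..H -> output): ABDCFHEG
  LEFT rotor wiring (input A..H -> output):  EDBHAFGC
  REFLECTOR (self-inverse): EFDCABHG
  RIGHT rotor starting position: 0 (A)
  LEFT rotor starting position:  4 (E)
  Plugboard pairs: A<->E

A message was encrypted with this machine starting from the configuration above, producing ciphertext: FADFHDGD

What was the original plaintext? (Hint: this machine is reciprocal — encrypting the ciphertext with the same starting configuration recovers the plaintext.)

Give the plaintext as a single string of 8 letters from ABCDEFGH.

Answer: GHGBAADB

Derivation:
Char 1 ('F'): step: R->1, L=4; F->plug->F->R->D->L->G->refl->H->L'->F->R'->G->plug->G
Char 2 ('A'): step: R->2, L=4; A->plug->E->R->C->L->C->refl->D->L'->H->R'->H->plug->H
Char 3 ('D'): step: R->3, L=4; D->plug->D->R->B->L->B->refl->F->L'->G->R'->G->plug->G
Char 4 ('F'): step: R->4, L=4; F->plug->F->R->F->L->H->refl->G->L'->D->R'->B->plug->B
Char 5 ('H'): step: R->5, L=4; H->plug->H->R->A->L->E->refl->A->L'->E->R'->E->plug->A
Char 6 ('D'): step: R->6, L=4; D->plug->D->R->D->L->G->refl->H->L'->F->R'->E->plug->A
Char 7 ('G'): step: R->7, L=4; G->plug->G->R->A->L->E->refl->A->L'->E->R'->D->plug->D
Char 8 ('D'): step: R->0, L->5 (L advanced); D->plug->D->R->C->L->F->refl->B->L'->B->R'->B->plug->B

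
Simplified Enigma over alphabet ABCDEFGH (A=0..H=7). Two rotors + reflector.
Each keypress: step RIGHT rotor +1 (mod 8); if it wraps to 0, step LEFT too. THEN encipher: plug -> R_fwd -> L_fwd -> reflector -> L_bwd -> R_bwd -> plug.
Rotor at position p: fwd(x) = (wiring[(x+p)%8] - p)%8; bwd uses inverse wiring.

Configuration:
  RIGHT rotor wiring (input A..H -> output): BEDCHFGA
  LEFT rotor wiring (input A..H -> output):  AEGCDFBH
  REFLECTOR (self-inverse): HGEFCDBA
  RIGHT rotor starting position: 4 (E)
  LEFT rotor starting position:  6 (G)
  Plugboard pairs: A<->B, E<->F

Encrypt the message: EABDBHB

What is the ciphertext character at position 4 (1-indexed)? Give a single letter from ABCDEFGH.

Char 1 ('E'): step: R->5, L=6; E->plug->F->R->G->L->F->refl->D->L'->A->R'->A->plug->B
Char 2 ('A'): step: R->6, L=6; A->plug->B->R->C->L->C->refl->E->L'->F->R'->E->plug->F
Char 3 ('B'): step: R->7, L=6; B->plug->A->R->B->L->B->refl->G->L'->D->R'->E->plug->F
Char 4 ('D'): step: R->0, L->7 (L advanced); D->plug->D->R->C->L->F->refl->D->L'->E->R'->B->plug->A

A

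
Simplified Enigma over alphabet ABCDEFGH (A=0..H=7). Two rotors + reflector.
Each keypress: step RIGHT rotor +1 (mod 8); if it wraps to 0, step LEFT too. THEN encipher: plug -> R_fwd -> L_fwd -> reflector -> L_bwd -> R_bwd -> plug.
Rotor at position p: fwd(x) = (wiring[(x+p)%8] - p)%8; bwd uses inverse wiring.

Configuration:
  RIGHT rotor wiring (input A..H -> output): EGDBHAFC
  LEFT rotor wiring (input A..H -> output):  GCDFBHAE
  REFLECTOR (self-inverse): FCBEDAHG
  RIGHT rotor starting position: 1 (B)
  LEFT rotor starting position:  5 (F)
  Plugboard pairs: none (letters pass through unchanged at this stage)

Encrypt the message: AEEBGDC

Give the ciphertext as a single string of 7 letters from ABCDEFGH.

Answer: BFAAAHB

Derivation:
Char 1 ('A'): step: R->2, L=5; A->plug->A->R->B->L->D->refl->E->L'->H->R'->B->plug->B
Char 2 ('E'): step: R->3, L=5; E->plug->E->R->H->L->E->refl->D->L'->B->R'->F->plug->F
Char 3 ('E'): step: R->4, L=5; E->plug->E->R->A->L->C->refl->B->L'->D->R'->A->plug->A
Char 4 ('B'): step: R->5, L=5; B->plug->B->R->A->L->C->refl->B->L'->D->R'->A->plug->A
Char 5 ('G'): step: R->6, L=5; G->plug->G->R->B->L->D->refl->E->L'->H->R'->A->plug->A
Char 6 ('D'): step: R->7, L=5; D->plug->D->R->E->L->F->refl->A->L'->G->R'->H->plug->H
Char 7 ('C'): step: R->0, L->6 (L advanced); C->plug->C->R->D->L->E->refl->D->L'->G->R'->B->plug->B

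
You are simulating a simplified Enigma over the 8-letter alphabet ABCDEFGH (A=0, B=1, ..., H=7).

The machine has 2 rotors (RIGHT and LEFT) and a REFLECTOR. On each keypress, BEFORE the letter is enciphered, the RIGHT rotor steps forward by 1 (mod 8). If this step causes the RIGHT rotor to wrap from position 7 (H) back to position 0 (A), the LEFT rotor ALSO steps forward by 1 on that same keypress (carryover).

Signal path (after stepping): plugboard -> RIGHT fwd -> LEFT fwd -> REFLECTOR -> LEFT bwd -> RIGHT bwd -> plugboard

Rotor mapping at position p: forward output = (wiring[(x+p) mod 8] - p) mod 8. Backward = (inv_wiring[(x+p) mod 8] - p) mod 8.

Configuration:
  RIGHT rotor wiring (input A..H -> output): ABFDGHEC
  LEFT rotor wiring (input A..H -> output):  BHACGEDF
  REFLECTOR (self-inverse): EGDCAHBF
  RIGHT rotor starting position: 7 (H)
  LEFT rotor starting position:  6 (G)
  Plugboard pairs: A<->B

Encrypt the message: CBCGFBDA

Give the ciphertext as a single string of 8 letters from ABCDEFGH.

Char 1 ('C'): step: R->0, L->7 (L advanced); C->plug->C->R->F->L->H->refl->F->L'->G->R'->E->plug->E
Char 2 ('B'): step: R->1, L=7; B->plug->A->R->A->L->G->refl->B->L'->D->R'->F->plug->F
Char 3 ('C'): step: R->2, L=7; C->plug->C->R->E->L->D->refl->C->L'->B->R'->B->plug->A
Char 4 ('G'): step: R->3, L=7; G->plug->G->R->G->L->F->refl->H->L'->F->R'->F->plug->F
Char 5 ('F'): step: R->4, L=7; F->plug->F->R->F->L->H->refl->F->L'->G->R'->D->plug->D
Char 6 ('B'): step: R->5, L=7; B->plug->A->R->C->L->A->refl->E->L'->H->R'->B->plug->A
Char 7 ('D'): step: R->6, L=7; D->plug->D->R->D->L->B->refl->G->L'->A->R'->G->plug->G
Char 8 ('A'): step: R->7, L=7; A->plug->B->R->B->L->C->refl->D->L'->E->R'->E->plug->E

Answer: EFAFDAGE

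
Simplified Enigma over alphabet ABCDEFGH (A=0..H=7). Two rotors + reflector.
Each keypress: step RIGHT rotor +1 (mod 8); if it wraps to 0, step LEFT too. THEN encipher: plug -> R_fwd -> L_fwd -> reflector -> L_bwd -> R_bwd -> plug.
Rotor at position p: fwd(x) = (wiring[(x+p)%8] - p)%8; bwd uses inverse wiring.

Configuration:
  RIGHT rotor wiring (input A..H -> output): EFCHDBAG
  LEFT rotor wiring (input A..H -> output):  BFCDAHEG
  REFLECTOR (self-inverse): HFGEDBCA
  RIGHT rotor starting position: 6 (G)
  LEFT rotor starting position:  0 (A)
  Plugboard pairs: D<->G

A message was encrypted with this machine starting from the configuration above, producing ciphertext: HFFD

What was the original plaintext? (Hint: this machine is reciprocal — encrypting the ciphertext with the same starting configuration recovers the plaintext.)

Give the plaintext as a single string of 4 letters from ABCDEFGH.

Char 1 ('H'): step: R->7, L=0; H->plug->H->R->B->L->F->refl->B->L'->A->R'->E->plug->E
Char 2 ('F'): step: R->0, L->1 (L advanced); F->plug->F->R->B->L->B->refl->F->L'->G->R'->H->plug->H
Char 3 ('F'): step: R->1, L=1; F->plug->F->R->H->L->A->refl->H->L'->D->R'->H->plug->H
Char 4 ('D'): step: R->2, L=1; D->plug->G->R->C->L->C->refl->G->L'->E->R'->F->plug->F

Answer: EHHF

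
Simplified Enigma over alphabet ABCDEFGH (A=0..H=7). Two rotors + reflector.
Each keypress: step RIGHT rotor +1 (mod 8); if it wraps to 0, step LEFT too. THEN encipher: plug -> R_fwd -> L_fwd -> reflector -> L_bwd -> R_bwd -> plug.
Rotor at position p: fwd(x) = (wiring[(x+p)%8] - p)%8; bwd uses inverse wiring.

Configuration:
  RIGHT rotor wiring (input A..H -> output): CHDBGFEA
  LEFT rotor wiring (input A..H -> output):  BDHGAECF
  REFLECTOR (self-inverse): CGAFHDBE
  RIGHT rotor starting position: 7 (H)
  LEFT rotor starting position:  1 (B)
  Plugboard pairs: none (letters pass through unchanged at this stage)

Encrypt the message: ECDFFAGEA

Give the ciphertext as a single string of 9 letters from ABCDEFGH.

Char 1 ('E'): step: R->0, L->2 (L advanced); E->plug->E->R->G->L->H->refl->E->L'->B->R'->D->plug->D
Char 2 ('C'): step: R->1, L=2; C->plug->C->R->A->L->F->refl->D->L'->F->R'->D->plug->D
Char 3 ('D'): step: R->2, L=2; D->plug->D->R->D->L->C->refl->A->L'->E->R'->C->plug->C
Char 4 ('F'): step: R->3, L=2; F->plug->F->R->H->L->B->refl->G->L'->C->R'->C->plug->C
Char 5 ('F'): step: R->4, L=2; F->plug->F->R->D->L->C->refl->A->L'->E->R'->D->plug->D
Char 6 ('A'): step: R->5, L=2; A->plug->A->R->A->L->F->refl->D->L'->F->R'->D->plug->D
Char 7 ('G'): step: R->6, L=2; G->plug->G->R->A->L->F->refl->D->L'->F->R'->E->plug->E
Char 8 ('E'): step: R->7, L=2; E->plug->E->R->C->L->G->refl->B->L'->H->R'->F->plug->F
Char 9 ('A'): step: R->0, L->3 (L advanced); A->plug->A->R->C->L->B->refl->G->L'->F->R'->F->plug->F

Answer: DDCCDDEFF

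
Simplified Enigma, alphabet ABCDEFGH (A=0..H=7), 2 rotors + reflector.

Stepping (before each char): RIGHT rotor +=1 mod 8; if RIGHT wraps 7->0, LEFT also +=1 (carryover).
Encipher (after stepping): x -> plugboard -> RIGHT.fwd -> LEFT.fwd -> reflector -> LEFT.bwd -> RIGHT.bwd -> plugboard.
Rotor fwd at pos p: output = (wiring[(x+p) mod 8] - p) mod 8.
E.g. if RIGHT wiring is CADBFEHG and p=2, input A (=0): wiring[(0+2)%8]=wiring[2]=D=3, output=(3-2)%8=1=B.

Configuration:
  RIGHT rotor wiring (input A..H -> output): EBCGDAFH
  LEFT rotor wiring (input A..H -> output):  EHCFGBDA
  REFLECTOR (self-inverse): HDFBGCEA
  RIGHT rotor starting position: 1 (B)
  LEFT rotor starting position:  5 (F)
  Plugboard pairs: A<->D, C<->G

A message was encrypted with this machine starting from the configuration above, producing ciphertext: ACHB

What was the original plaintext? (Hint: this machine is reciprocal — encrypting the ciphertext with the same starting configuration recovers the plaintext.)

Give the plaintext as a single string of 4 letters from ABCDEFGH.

Answer: EDDC

Derivation:
Char 1 ('A'): step: R->2, L=5; A->plug->D->R->G->L->A->refl->H->L'->D->R'->E->plug->E
Char 2 ('C'): step: R->3, L=5; C->plug->G->R->G->L->A->refl->H->L'->D->R'->A->plug->D
Char 3 ('H'): step: R->4, L=5; H->plug->H->R->C->L->D->refl->B->L'->H->R'->A->plug->D
Char 4 ('B'): step: R->5, L=5; B->plug->B->R->A->L->E->refl->G->L'->B->R'->G->plug->C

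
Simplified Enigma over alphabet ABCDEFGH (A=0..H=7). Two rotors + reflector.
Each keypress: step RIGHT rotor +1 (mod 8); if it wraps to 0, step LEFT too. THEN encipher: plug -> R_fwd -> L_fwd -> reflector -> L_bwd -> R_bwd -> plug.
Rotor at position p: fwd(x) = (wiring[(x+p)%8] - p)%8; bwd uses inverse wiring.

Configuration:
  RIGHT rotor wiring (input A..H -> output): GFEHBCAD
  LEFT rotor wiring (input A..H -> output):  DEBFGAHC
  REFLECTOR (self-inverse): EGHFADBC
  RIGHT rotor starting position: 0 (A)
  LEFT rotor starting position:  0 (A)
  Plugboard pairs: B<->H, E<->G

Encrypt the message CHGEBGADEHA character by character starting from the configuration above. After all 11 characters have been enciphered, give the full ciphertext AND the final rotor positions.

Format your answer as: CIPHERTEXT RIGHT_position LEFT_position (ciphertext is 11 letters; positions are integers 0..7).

Answer: FFFBEDFCGGC 3 1

Derivation:
Char 1 ('C'): step: R->1, L=0; C->plug->C->R->G->L->H->refl->C->L'->H->R'->F->plug->F
Char 2 ('H'): step: R->2, L=0; H->plug->B->R->F->L->A->refl->E->L'->B->R'->F->plug->F
Char 3 ('G'): step: R->3, L=0; G->plug->E->R->A->L->D->refl->F->L'->D->R'->F->plug->F
Char 4 ('E'): step: R->4, L=0; E->plug->G->R->A->L->D->refl->F->L'->D->R'->H->plug->B
Char 5 ('B'): step: R->5, L=0; B->plug->H->R->E->L->G->refl->B->L'->C->R'->G->plug->E
Char 6 ('G'): step: R->6, L=0; G->plug->E->R->G->L->H->refl->C->L'->H->R'->D->plug->D
Char 7 ('A'): step: R->7, L=0; A->plug->A->R->E->L->G->refl->B->L'->C->R'->F->plug->F
Char 8 ('D'): step: R->0, L->1 (L advanced); D->plug->D->R->H->L->C->refl->H->L'->E->R'->C->plug->C
Char 9 ('E'): step: R->1, L=1; E->plug->G->R->C->L->E->refl->A->L'->B->R'->E->plug->G
Char 10 ('H'): step: R->2, L=1; H->plug->B->R->F->L->G->refl->B->L'->G->R'->E->plug->G
Char 11 ('A'): step: R->3, L=1; A->plug->A->R->E->L->H->refl->C->L'->H->R'->C->plug->C
Final: ciphertext=FFFBEDFCGGC, RIGHT=3, LEFT=1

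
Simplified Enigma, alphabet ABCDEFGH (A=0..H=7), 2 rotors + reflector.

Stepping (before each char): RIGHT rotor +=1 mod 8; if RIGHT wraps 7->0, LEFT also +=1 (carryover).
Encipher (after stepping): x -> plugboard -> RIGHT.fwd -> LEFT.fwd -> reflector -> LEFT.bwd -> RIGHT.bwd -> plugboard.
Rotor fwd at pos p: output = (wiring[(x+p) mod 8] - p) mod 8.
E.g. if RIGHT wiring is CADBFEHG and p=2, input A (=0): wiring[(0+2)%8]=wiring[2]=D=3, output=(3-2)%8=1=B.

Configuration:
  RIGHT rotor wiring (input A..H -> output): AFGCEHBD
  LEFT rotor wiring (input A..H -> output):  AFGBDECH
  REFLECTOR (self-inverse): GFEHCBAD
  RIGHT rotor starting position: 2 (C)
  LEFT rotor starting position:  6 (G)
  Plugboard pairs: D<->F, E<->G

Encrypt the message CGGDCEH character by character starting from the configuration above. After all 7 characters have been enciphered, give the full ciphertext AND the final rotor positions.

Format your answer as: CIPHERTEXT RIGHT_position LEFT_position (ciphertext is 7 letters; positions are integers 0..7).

Answer: AFAFBCF 1 7

Derivation:
Char 1 ('C'): step: R->3, L=6; C->plug->C->R->E->L->A->refl->G->L'->H->R'->A->plug->A
Char 2 ('G'): step: R->4, L=6; G->plug->E->R->E->L->A->refl->G->L'->H->R'->D->plug->F
Char 3 ('G'): step: R->5, L=6; G->plug->E->R->A->L->E->refl->C->L'->C->R'->A->plug->A
Char 4 ('D'): step: R->6, L=6; D->plug->F->R->E->L->A->refl->G->L'->H->R'->D->plug->F
Char 5 ('C'): step: R->7, L=6; C->plug->C->R->G->L->F->refl->B->L'->B->R'->B->plug->B
Char 6 ('E'): step: R->0, L->7 (L advanced); E->plug->G->R->B->L->B->refl->F->L'->G->R'->C->plug->C
Char 7 ('H'): step: R->1, L=7; H->plug->H->R->H->L->D->refl->H->L'->D->R'->D->plug->F
Final: ciphertext=AFAFBCF, RIGHT=1, LEFT=7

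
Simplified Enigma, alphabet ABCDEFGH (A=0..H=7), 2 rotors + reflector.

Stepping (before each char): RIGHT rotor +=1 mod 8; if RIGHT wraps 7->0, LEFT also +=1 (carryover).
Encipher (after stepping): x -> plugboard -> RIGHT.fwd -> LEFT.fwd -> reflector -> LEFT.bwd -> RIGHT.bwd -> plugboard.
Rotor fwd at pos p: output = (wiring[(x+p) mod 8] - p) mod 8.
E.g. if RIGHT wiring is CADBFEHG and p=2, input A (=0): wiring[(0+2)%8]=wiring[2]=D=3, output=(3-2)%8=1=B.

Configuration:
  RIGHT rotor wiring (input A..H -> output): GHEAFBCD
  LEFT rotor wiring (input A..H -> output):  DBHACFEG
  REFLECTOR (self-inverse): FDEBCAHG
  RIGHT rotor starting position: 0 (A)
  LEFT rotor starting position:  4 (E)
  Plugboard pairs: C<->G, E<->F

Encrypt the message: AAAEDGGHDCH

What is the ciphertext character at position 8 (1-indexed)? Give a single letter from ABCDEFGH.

Char 1 ('A'): step: R->1, L=4; A->plug->A->R->G->L->D->refl->B->L'->B->R'->F->plug->E
Char 2 ('A'): step: R->2, L=4; A->plug->A->R->C->L->A->refl->F->L'->F->R'->H->plug->H
Char 3 ('A'): step: R->3, L=4; A->plug->A->R->F->L->F->refl->A->L'->C->R'->B->plug->B
Char 4 ('E'): step: R->4, L=4; E->plug->F->R->D->L->C->refl->E->L'->H->R'->D->plug->D
Char 5 ('D'): step: R->5, L=4; D->plug->D->R->B->L->B->refl->D->L'->G->R'->C->plug->G
Char 6 ('G'): step: R->6, L=4; G->plug->C->R->A->L->G->refl->H->L'->E->R'->A->plug->A
Char 7 ('G'): step: R->7, L=4; G->plug->C->R->A->L->G->refl->H->L'->E->R'->A->plug->A
Char 8 ('H'): step: R->0, L->5 (L advanced); H->plug->H->R->D->L->G->refl->H->L'->B->R'->F->plug->E

E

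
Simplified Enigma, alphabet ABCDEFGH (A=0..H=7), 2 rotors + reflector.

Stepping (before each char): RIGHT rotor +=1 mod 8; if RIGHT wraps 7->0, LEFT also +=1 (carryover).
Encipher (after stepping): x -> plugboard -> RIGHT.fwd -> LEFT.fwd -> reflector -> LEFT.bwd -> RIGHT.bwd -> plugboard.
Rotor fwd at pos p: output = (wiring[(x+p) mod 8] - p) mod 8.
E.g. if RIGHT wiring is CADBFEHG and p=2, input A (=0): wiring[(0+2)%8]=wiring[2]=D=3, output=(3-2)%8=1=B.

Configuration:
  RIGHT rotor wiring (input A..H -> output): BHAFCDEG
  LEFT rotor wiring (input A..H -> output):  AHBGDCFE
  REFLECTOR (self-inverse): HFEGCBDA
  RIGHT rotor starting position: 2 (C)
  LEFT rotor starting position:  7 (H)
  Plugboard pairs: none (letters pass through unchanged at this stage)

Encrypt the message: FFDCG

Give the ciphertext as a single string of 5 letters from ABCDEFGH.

Char 1 ('F'): step: R->3, L=7; F->plug->F->R->G->L->D->refl->G->L'->H->R'->B->plug->B
Char 2 ('F'): step: R->4, L=7; F->plug->F->R->D->L->C->refl->E->L'->F->R'->E->plug->E
Char 3 ('D'): step: R->5, L=7; D->plug->D->R->E->L->H->refl->A->L'->C->R'->E->plug->E
Char 4 ('C'): step: R->6, L=7; C->plug->C->R->D->L->C->refl->E->L'->F->R'->H->plug->H
Char 5 ('G'): step: R->7, L=7; G->plug->G->R->E->L->H->refl->A->L'->C->R'->B->plug->B

Answer: BEEHB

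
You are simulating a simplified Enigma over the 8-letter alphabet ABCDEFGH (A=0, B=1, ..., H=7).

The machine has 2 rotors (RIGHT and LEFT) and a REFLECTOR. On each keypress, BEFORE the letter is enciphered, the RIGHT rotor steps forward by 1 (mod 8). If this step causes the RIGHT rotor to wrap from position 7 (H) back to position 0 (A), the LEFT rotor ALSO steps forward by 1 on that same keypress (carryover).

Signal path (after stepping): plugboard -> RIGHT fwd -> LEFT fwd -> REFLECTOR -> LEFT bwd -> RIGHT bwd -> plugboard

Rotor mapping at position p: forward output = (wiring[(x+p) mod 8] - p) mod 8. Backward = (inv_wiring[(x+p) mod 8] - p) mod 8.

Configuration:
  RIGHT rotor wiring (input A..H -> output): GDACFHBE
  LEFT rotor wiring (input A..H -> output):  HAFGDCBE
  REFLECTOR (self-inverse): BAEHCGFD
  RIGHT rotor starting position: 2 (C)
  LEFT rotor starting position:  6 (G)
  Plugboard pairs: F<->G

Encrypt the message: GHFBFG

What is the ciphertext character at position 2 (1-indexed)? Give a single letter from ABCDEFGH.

Char 1 ('G'): step: R->3, L=6; G->plug->F->R->D->L->C->refl->E->L'->H->R'->A->plug->A
Char 2 ('H'): step: R->4, L=6; H->plug->H->R->G->L->F->refl->G->L'->B->R'->A->plug->A

A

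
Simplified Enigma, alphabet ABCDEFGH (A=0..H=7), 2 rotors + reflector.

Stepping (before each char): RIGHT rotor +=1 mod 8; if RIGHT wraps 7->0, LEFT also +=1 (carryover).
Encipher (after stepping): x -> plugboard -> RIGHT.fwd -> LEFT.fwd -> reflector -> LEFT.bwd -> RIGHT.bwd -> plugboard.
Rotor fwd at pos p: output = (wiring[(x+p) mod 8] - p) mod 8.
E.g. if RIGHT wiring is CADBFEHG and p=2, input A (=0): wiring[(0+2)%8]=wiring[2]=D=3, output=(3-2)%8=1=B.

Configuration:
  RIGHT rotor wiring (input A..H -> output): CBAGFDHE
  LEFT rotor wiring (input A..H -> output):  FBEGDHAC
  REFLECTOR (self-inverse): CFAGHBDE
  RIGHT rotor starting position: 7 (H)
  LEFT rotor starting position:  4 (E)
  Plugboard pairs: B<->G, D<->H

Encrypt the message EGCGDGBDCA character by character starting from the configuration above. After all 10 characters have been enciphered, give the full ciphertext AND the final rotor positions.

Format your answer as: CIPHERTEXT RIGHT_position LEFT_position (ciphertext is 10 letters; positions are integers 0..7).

Char 1 ('E'): step: R->0, L->5 (L advanced); E->plug->E->R->F->L->H->refl->E->L'->E->R'->H->plug->D
Char 2 ('G'): step: R->1, L=5; G->plug->B->R->H->L->G->refl->D->L'->B->R'->H->plug->D
Char 3 ('C'): step: R->2, L=5; C->plug->C->R->D->L->A->refl->C->L'->A->R'->G->plug->B
Char 4 ('G'): step: R->3, L=5; G->plug->B->R->C->L->F->refl->B->L'->G->R'->G->plug->B
Char 5 ('D'): step: R->4, L=5; D->plug->H->R->C->L->F->refl->B->L'->G->R'->E->plug->E
Char 6 ('G'): step: R->5, L=5; G->plug->B->R->C->L->F->refl->B->L'->G->R'->A->plug->A
Char 7 ('B'): step: R->6, L=5; B->plug->G->R->H->L->G->refl->D->L'->B->R'->A->plug->A
Char 8 ('D'): step: R->7, L=5; D->plug->H->R->A->L->C->refl->A->L'->D->R'->B->plug->G
Char 9 ('C'): step: R->0, L->6 (L advanced); C->plug->C->R->A->L->C->refl->A->L'->F->R'->E->plug->E
Char 10 ('A'): step: R->1, L=6; A->plug->A->R->A->L->C->refl->A->L'->F->R'->C->plug->C
Final: ciphertext=DDBBEAAGEC, RIGHT=1, LEFT=6

Answer: DDBBEAAGEC 1 6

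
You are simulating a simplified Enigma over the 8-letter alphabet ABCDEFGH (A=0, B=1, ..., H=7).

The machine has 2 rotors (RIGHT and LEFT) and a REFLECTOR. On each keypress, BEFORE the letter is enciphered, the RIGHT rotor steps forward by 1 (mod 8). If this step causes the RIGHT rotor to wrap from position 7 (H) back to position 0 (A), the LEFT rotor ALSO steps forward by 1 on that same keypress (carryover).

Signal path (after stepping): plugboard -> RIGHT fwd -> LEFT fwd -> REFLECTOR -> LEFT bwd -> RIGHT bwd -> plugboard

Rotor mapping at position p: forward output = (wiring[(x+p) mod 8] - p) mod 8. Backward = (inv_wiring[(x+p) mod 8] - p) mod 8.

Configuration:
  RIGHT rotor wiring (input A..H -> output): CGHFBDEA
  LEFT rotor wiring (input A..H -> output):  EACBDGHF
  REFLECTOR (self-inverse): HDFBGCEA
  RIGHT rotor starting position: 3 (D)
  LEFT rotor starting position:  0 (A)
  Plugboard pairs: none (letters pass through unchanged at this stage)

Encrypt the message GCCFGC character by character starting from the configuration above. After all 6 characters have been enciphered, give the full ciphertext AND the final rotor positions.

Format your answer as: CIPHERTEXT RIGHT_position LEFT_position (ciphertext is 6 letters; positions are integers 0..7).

Char 1 ('G'): step: R->4, L=0; G->plug->G->R->D->L->B->refl->D->L'->E->R'->D->plug->D
Char 2 ('C'): step: R->5, L=0; C->plug->C->R->D->L->B->refl->D->L'->E->R'->H->plug->H
Char 3 ('C'): step: R->6, L=0; C->plug->C->R->E->L->D->refl->B->L'->D->R'->G->plug->G
Char 4 ('F'): step: R->7, L=0; F->plug->F->R->C->L->C->refl->F->L'->H->R'->C->plug->C
Char 5 ('G'): step: R->0, L->1 (L advanced); G->plug->G->R->E->L->F->refl->C->L'->D->R'->F->plug->F
Char 6 ('C'): step: R->1, L=1; C->plug->C->R->E->L->F->refl->C->L'->D->R'->F->plug->F
Final: ciphertext=DHGCFF, RIGHT=1, LEFT=1

Answer: DHGCFF 1 1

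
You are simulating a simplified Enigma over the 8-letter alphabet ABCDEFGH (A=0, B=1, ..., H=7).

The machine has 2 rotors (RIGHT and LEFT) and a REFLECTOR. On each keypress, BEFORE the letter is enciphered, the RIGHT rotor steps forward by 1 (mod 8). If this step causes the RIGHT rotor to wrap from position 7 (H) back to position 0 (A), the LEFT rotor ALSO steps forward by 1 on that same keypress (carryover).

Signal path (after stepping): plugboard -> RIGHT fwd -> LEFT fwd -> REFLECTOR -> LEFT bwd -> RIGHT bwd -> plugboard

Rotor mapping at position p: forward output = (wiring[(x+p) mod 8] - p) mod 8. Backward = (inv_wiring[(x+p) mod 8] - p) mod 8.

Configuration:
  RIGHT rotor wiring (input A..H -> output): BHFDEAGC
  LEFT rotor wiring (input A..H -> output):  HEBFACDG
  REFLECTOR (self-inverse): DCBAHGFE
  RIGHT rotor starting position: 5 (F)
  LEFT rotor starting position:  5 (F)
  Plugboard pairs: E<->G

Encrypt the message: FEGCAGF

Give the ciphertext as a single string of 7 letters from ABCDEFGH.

Char 1 ('F'): step: R->6, L=5; F->plug->F->R->F->L->E->refl->H->L'->E->R'->B->plug->B
Char 2 ('E'): step: R->7, L=5; E->plug->G->R->B->L->G->refl->F->L'->A->R'->C->plug->C
Char 3 ('G'): step: R->0, L->6 (L advanced); G->plug->E->R->E->L->D->refl->A->L'->B->R'->A->plug->A
Char 4 ('C'): step: R->1, L=6; C->plug->C->R->C->L->B->refl->C->L'->G->R'->A->plug->A
Char 5 ('A'): step: R->2, L=6; A->plug->A->R->D->L->G->refl->F->L'->A->R'->F->plug->F
Char 6 ('G'): step: R->3, L=6; G->plug->E->R->H->L->E->refl->H->L'->F->R'->C->plug->C
Char 7 ('F'): step: R->4, L=6; F->plug->F->R->D->L->G->refl->F->L'->A->R'->A->plug->A

Answer: BCAAFCA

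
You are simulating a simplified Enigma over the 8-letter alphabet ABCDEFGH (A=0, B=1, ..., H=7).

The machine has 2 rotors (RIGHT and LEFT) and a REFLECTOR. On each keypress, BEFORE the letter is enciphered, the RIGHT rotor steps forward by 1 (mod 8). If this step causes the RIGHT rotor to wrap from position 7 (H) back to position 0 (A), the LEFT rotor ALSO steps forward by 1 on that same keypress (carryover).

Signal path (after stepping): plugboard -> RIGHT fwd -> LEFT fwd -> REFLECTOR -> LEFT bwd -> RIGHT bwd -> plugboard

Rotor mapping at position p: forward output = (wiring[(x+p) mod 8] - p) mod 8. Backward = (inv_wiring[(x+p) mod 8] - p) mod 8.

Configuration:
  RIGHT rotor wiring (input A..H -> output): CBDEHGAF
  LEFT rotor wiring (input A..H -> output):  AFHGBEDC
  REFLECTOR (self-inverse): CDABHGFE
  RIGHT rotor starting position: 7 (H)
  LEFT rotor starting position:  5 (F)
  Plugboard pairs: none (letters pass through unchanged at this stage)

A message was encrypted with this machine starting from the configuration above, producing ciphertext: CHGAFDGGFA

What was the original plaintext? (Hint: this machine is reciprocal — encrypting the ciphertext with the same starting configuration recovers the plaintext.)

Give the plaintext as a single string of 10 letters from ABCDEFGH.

Char 1 ('C'): step: R->0, L->6 (L advanced); C->plug->C->R->D->L->H->refl->E->L'->B->R'->B->plug->B
Char 2 ('H'): step: R->1, L=6; H->plug->H->R->B->L->E->refl->H->L'->D->R'->C->plug->C
Char 3 ('G'): step: R->2, L=6; G->plug->G->R->A->L->F->refl->G->L'->H->R'->H->plug->H
Char 4 ('A'): step: R->3, L=6; A->plug->A->R->B->L->E->refl->H->L'->D->R'->C->plug->C
Char 5 ('F'): step: R->4, L=6; F->plug->F->R->F->L->A->refl->C->L'->C->R'->B->plug->B
Char 6 ('D'): step: R->5, L=6; D->plug->D->R->F->L->A->refl->C->L'->C->R'->H->plug->H
Char 7 ('G'): step: R->6, L=6; G->plug->G->R->B->L->E->refl->H->L'->D->R'->D->plug->D
Char 8 ('G'): step: R->7, L=6; G->plug->G->R->H->L->G->refl->F->L'->A->R'->F->plug->F
Char 9 ('F'): step: R->0, L->7 (L advanced); F->plug->F->R->G->L->F->refl->G->L'->C->R'->A->plug->A
Char 10 ('A'): step: R->1, L=7; A->plug->A->R->A->L->D->refl->B->L'->B->R'->H->plug->H

Answer: BCHCBHDFAH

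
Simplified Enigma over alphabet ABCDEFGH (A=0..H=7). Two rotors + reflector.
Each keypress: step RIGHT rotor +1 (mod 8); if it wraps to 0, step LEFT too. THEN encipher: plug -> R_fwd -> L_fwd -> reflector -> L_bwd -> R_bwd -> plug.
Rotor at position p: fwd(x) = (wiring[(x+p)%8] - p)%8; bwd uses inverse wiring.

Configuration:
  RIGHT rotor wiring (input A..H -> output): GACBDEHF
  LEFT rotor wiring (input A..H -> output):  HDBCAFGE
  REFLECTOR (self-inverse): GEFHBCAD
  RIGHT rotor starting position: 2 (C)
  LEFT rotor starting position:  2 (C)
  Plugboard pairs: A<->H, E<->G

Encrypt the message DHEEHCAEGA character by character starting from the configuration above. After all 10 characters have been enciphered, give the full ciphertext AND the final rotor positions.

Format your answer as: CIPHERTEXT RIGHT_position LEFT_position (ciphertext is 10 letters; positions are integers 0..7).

Char 1 ('D'): step: R->3, L=2; D->plug->D->R->E->L->E->refl->B->L'->H->R'->H->plug->A
Char 2 ('H'): step: R->4, L=2; H->plug->A->R->H->L->B->refl->E->L'->E->R'->F->plug->F
Char 3 ('E'): step: R->5, L=2; E->plug->G->R->E->L->E->refl->B->L'->H->R'->A->plug->H
Char 4 ('E'): step: R->6, L=2; E->plug->G->R->F->L->C->refl->F->L'->G->R'->H->plug->A
Char 5 ('H'): step: R->7, L=2; H->plug->A->R->G->L->F->refl->C->L'->F->R'->G->plug->E
Char 6 ('C'): step: R->0, L->3 (L advanced); C->plug->C->R->C->L->C->refl->F->L'->B->R'->D->plug->D
Char 7 ('A'): step: R->1, L=3; A->plug->H->R->F->L->E->refl->B->L'->E->R'->G->plug->E
Char 8 ('E'): step: R->2, L=3; E->plug->G->R->E->L->B->refl->E->L'->F->R'->E->plug->G
Char 9 ('G'): step: R->3, L=3; G->plug->E->R->C->L->C->refl->F->L'->B->R'->C->plug->C
Char 10 ('A'): step: R->4, L=3; A->plug->H->R->F->L->E->refl->B->L'->E->R'->F->plug->F
Final: ciphertext=AFHAEDEGCF, RIGHT=4, LEFT=3

Answer: AFHAEDEGCF 4 3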